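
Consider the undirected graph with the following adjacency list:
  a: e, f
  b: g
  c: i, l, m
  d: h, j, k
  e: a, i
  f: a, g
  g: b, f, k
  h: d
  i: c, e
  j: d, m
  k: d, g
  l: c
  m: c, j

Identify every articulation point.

Removing c increases the component count from 1 to 2, so c is a cut vertex.
Removing d increases the component count from 1 to 2, so d is a cut vertex.
Removing g increases the component count from 1 to 2, so g is a cut vertex.
By contrast removing i leaves 1 component; it is not a cut vertex. No other vertex is a cut vertex either.

c, d, g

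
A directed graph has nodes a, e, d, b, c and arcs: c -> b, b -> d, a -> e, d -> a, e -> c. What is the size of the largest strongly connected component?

5

{a, b, c, d, e} are all mutually reachable — one SCC of size 5.
The largest has 5 vertices.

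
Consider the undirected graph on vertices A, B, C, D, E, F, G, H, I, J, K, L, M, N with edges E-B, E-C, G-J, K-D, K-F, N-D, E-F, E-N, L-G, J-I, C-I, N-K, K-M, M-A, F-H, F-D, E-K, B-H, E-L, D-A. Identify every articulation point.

E

Removing E increases the component count from 1 to 2, so E is a cut vertex.
By contrast removing B leaves 1 component; it is not a cut vertex. No other vertex is a cut vertex either.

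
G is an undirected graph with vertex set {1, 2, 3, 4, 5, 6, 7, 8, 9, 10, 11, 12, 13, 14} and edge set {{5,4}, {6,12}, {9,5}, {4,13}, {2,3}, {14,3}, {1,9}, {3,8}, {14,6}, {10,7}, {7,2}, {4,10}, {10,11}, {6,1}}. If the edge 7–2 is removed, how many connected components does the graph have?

7 and 2 are still connected via 7-10-4-5-9-1-6-14-3-2, so the component count stays at 1.

1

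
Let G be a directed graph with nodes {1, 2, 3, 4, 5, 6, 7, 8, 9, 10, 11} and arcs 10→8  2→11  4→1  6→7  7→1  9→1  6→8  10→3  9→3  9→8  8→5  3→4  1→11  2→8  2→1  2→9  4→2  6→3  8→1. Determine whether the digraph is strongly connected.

There is no directed path from 2 to 7, so the graph is not strongly connected.

No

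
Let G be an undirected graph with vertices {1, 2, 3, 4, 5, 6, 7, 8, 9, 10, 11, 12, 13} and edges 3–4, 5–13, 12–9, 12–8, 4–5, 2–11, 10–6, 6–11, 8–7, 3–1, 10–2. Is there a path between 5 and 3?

Yes

From 5 we can reach 1, 3, 4, 5, 13, which includes 3.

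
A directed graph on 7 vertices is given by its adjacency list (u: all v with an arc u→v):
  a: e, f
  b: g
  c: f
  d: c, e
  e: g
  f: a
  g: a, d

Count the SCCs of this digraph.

{a, c, d, e, f, g} are all mutually reachable — one SCC of size 6.
{b} is an SCC by itself.
That gives 2 strongly connected components.

2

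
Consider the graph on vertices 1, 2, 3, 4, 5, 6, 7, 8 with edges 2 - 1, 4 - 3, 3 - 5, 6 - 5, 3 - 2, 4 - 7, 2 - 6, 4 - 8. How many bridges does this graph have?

The edges on the cycle 3-2-6-5-3 are not bridges since each lies on that cycle.
But removing 1 - 2 disconnects 1 from 2; removing 3 - 4 disconnects 3 from 4; removing 4 - 7 disconnects 4 from 7; removing 4 - 8 disconnects 4 from 8 — these are bridges.
That makes 4 bridges.

4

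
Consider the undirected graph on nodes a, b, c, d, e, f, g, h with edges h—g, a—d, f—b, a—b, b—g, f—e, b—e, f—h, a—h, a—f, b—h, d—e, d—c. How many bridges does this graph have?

The edges on the cycle a-f-b-g-h-a are not bridges since each lies on that cycle.
But removing c—d disconnects c from d — this is a bridge.

1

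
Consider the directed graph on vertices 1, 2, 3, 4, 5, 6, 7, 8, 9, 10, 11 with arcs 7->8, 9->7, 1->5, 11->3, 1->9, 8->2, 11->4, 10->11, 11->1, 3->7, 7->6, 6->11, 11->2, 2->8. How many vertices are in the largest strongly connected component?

6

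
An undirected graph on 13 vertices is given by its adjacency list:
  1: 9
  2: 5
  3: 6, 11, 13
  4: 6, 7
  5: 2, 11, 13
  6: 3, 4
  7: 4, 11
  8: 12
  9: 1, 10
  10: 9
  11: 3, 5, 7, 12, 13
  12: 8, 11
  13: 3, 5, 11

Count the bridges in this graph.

The edges on the cycle 11-5-13-11 are not bridges since each lies on that cycle.
But removing 9-10 disconnects 9 from 10; removing 5-2 disconnects 5 from 2; removing 11-12 disconnects 11 from 12; removing 8-12 disconnects 8 from 12 — these are bridges.
In total 5 edges are bridges.

5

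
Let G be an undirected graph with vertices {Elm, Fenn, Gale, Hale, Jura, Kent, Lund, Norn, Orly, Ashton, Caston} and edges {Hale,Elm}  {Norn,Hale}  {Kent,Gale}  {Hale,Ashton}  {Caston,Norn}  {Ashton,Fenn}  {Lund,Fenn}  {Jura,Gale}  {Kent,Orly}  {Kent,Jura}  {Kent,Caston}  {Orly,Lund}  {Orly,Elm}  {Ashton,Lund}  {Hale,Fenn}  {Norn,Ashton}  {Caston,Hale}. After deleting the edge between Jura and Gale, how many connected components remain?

Jura and Gale are still connected via Jura-Kent-Gale, so the component count stays at 1.

1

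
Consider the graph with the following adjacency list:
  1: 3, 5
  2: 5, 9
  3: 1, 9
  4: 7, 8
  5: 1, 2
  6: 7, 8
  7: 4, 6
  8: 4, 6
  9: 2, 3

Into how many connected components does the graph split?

2

Starting from 4 we can reach 4, 6, 7, 8. That is one component of size 4.
Starting from 1 we can reach 1, 2, 3, 5, 9. That is one component of size 5.
Total: 2 components.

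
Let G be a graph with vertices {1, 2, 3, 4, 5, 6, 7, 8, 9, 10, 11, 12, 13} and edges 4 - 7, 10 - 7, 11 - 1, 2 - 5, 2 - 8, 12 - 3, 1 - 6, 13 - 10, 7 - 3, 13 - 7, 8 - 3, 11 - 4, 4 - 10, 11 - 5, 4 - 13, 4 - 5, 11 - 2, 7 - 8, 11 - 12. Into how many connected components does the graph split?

2

9 is isolated — a component by itself.
Starting from 1 we can reach 1, 2, 3, 4, 5, 6, 7, 8, 10, 11, 12, 13. That is one component of size 12.
Total: 2 components.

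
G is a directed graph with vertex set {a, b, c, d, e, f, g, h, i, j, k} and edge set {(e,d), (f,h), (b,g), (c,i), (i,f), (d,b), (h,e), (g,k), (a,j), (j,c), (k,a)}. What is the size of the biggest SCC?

11

{a, b, c, d, e, f, g, h, i, j, k} are all mutually reachable — one SCC of size 11.
The largest has 11 vertices.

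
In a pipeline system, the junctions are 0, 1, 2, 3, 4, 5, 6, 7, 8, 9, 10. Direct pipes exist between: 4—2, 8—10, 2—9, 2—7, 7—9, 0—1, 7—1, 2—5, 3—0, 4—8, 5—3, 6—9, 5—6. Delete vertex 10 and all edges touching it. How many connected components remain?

With 10 gone, the remaining components are: {0, 1, 2, 3, 4, 5, 6, 7, 8, 9}.
That is 1 component.

1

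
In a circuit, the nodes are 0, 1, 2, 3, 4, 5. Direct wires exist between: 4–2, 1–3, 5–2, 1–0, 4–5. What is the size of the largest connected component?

Starting from 2 we can reach 2, 4, 5. That is one component of size 3.
Starting from 0 we can reach 0, 1, 3. That is one component of size 3.
The largest has 3 vertices.

3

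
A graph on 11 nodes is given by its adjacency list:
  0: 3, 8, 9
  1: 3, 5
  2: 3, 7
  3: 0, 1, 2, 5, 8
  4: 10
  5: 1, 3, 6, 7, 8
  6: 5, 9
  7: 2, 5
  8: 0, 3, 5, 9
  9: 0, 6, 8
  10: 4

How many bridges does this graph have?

1

The edges on the cycle 5-7-2-3-8-5 are not bridges since each lies on that cycle.
But removing 4-10 disconnects 4 from 10 — this is a bridge.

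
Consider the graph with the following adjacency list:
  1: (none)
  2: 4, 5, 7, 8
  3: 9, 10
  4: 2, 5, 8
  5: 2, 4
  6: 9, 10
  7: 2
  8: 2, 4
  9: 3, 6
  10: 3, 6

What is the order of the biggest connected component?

5

1 is isolated — a component by itself.
Starting from 3 we can reach 3, 6, 9, 10. That is one component of size 4.
Starting from 2 we can reach 2, 4, 5, 7, 8. That is one component of size 5.
The largest has 5 vertices.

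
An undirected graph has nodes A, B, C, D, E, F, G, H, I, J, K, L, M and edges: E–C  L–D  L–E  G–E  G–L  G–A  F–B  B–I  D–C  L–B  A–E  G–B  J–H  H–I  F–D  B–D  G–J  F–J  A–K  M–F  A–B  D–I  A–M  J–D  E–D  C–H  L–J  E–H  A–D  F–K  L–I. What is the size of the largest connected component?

Starting from A we can reach A, B, C, D, E, F, G, H, I, J, K, L, M. That is one component of size 13.
The largest has 13 vertices.

13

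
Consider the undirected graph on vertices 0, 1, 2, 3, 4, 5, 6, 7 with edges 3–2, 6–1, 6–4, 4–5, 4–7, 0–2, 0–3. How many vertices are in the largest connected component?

5

Starting from 0 we can reach 0, 2, 3. That is one component of size 3.
Starting from 1 we can reach 1, 4, 5, 6, 7. That is one component of size 5.
The largest has 5 vertices.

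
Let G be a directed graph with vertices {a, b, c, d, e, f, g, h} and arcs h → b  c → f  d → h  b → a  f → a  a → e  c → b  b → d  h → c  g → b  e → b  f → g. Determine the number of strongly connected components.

1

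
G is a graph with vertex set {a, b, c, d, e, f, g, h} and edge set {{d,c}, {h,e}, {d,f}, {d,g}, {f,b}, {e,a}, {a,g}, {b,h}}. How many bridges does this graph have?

The edges on the cycle d-f-b-h-e-a-g-d are not bridges since each lies on that cycle.
But removing d—c disconnects d from c — this is a bridge.

1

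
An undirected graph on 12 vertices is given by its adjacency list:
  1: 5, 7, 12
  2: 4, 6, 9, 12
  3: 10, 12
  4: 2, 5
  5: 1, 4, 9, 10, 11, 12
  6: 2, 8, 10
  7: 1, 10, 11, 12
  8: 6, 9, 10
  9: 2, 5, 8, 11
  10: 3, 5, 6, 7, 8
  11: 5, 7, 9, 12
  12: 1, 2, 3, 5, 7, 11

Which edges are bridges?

none

The edges on the cycle 5-4-2-12-5 are not bridges since each lies on that cycle.
Every edge lies on some cycle, so there are no bridges.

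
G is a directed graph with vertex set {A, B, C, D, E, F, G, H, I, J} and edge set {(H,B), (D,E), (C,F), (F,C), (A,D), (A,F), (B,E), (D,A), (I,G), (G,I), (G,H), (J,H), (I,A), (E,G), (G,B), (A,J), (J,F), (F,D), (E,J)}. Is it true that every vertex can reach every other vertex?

Yes

From E we can reach every vertex (A, B, C, D, E, F, G, H, I, J), and every vertex can reach E (A, B, C, D, E, F, G, H, I, J). So the whole graph is one strongly connected component.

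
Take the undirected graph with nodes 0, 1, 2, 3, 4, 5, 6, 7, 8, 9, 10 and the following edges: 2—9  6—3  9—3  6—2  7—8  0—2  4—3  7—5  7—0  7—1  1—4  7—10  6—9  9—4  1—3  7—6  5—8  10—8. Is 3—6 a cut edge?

No

After removing 3—6, the path 3-9-6 still connects them, so the edge is not a bridge.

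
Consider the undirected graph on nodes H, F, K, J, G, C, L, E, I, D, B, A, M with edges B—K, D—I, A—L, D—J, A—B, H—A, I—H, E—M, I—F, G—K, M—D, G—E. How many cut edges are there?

3

The edges on the cycle G-E-M-D-I-H-A-B-K-G are not bridges since each lies on that cycle.
But removing F—I disconnects F from I; removing L—A disconnects L from A; removing J—D disconnects J from D — these are bridges.
That makes 3 bridges.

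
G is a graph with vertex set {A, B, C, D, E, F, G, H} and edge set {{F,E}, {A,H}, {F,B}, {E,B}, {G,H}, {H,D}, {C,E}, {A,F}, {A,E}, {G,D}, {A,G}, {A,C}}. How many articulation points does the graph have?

1

Removing A increases the component count from 1 to 2, so A is a cut vertex.
By contrast removing D leaves 1 component; it is not a cut vertex. No other vertex is a cut vertex either.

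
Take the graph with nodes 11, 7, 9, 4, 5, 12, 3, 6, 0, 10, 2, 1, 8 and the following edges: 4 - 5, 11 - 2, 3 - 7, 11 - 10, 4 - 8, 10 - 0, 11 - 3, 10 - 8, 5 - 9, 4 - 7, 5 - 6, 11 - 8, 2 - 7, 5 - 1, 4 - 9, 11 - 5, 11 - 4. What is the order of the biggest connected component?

12

12 is isolated — a component by itself.
Starting from 0 we can reach 0, 1, 2, 3, 4, 5, 6, 7, 8, 9, 10, 11. That is one component of size 12.
The largest has 12 vertices.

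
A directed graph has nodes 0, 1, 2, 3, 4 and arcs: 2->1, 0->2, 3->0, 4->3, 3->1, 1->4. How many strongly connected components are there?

1

{0, 1, 2, 3, 4} are all mutually reachable — one SCC of size 5.
That gives 1 strongly connected component.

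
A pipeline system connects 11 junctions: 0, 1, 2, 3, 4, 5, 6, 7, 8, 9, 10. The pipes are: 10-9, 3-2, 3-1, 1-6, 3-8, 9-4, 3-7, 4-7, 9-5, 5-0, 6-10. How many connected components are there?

Starting from 0 we can reach 0, 1, 2, 3, 4, 5, 6, 7, 8, 9, 10. That is one component of size 11.
Total: 1 component.

1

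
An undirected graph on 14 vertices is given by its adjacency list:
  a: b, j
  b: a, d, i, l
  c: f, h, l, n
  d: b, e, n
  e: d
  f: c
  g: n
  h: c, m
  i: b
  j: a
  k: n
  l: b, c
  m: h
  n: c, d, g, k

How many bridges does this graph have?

9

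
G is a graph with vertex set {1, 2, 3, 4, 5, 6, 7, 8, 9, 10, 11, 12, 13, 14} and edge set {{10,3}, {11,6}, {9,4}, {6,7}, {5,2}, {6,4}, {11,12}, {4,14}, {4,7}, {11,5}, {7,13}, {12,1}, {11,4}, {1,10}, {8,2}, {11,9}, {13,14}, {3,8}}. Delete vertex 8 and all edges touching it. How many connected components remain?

1

With 8 gone, the remaining components are: {1, 2, 3, 4, 5, 6, 7, 9, 10, 11, 12, 13, 14}.
That is 1 component.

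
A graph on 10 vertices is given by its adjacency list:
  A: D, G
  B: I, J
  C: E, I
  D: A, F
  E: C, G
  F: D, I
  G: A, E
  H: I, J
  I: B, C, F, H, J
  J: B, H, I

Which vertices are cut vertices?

I

Removing I increases the component count from 1 to 2, so I is a cut vertex.
By contrast removing H leaves 1 component; it is not a cut vertex. No other vertex is a cut vertex either.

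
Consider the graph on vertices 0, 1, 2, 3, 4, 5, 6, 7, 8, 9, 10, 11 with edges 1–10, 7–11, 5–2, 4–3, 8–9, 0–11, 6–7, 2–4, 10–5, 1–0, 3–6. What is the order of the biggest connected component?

Starting from 8 we can reach 8, 9. That is one component of size 2.
Starting from 0 we can reach 0, 1, 2, 3, 4, 5, 6, 7, 10, 11. That is one component of size 10.
The largest has 10 vertices.

10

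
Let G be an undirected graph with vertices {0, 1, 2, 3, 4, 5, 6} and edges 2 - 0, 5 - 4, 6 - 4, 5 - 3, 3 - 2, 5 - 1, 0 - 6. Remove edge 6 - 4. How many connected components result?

1

6 and 4 are still connected via 6-0-2-3-5-4, so the component count stays at 1.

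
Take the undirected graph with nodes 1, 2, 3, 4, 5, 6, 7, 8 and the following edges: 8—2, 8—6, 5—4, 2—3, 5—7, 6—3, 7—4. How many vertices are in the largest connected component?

4

1 is isolated — a component by itself.
Starting from 4 we can reach 4, 5, 7. That is one component of size 3.
Starting from 2 we can reach 2, 3, 6, 8. That is one component of size 4.
The largest has 4 vertices.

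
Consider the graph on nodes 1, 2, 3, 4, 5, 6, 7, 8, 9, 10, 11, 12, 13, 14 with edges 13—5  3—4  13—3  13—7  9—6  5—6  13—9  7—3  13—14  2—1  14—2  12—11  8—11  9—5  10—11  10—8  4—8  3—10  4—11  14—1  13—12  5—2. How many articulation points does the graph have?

Removing 13 increases the component count from 1 to 2, so 13 is a cut vertex.
By contrast removing 8 leaves 1 component; it is not a cut vertex. No other vertex is a cut vertex either.

1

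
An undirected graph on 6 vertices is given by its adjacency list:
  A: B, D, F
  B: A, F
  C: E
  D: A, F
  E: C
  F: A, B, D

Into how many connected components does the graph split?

Starting from C we can reach C, E. That is one component of size 2.
Starting from A we can reach A, B, D, F. That is one component of size 4.
Total: 2 components.

2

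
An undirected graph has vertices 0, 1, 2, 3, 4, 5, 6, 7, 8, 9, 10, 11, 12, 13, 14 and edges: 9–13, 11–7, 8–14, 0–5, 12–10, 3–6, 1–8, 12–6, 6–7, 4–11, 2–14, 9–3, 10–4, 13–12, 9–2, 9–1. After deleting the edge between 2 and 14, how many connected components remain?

2

2 and 14 are still connected via 2-9-1-8-14, so the component count stays at 2.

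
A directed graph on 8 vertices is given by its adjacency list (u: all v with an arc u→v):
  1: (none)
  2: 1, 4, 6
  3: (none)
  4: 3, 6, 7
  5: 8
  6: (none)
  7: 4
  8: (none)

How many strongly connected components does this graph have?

{4, 7} are all mutually reachable — one SCC of size 2.
{5} is an SCC by itself.
{2} is an SCC by itself.
{3} is an SCC by itself.
{8} is an SCC by itself.
(and 2 more singleton SCCs)
That gives 7 strongly connected components.

7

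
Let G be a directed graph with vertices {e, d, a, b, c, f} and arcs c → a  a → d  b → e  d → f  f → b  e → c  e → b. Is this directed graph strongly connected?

Yes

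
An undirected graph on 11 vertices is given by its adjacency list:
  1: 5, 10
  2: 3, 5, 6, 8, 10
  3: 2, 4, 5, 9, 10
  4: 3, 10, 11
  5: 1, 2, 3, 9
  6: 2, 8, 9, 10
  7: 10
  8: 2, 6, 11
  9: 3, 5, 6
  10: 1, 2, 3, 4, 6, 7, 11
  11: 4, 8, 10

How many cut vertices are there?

1

Removing 10 increases the component count from 1 to 2, so 10 is a cut vertex.
By contrast removing 6 leaves 1 component; it is not a cut vertex. No other vertex is a cut vertex either.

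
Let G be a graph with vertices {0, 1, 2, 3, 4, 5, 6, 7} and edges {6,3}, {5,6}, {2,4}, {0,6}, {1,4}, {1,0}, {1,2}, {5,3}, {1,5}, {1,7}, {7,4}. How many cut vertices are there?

Removing 1 increases the component count from 1 to 2, so 1 is a cut vertex.
By contrast removing 2 leaves 1 component; it is not a cut vertex. No other vertex is a cut vertex either.

1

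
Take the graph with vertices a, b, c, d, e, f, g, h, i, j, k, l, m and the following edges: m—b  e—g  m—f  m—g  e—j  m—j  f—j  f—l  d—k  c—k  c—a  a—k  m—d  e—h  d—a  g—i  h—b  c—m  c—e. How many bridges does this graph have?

2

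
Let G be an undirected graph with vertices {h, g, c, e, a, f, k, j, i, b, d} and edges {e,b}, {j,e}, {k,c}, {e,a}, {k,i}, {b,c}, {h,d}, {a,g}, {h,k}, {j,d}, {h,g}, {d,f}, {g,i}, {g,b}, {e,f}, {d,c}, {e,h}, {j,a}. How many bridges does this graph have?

0

The edges on the cycle j-e-h-d-j are not bridges since each lies on that cycle.
Every edge lies on some cycle, so there are no bridges.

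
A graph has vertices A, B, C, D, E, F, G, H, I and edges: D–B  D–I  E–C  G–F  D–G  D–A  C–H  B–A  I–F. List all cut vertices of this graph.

C, D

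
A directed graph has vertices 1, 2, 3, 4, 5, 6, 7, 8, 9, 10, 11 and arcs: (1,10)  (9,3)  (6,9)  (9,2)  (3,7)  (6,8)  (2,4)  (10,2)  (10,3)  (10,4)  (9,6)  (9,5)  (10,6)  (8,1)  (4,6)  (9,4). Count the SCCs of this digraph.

5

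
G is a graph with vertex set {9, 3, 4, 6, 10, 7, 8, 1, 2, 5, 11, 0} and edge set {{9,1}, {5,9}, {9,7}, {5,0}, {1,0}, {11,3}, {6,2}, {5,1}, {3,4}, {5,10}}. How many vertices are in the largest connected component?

6

8 is isolated — a component by itself.
Starting from 2 we can reach 2, 6. That is one component of size 2.
Starting from 3 we can reach 3, 4, 11. That is one component of size 3.
Starting from 0 we can reach 0, 1, 5, 7, 9, 10. That is one component of size 6.
The largest has 6 vertices.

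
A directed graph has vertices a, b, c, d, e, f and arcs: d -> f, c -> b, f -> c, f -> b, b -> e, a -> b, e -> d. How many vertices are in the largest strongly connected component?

{b, c, d, e, f} are all mutually reachable — one SCC of size 5.
{a} is an SCC by itself.
The largest has 5 vertices.

5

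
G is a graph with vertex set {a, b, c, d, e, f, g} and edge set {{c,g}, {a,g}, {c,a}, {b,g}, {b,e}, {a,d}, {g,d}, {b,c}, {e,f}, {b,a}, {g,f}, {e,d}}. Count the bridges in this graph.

The edges on the cycle b-e-f-g-c-b are not bridges since each lies on that cycle.
Every edge lies on some cycle, so there are no bridges.

0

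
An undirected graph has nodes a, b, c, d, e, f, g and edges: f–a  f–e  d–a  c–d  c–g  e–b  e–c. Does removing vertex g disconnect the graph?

No

Deleting g leaves 1 component (was 1), so g is not a cut vertex.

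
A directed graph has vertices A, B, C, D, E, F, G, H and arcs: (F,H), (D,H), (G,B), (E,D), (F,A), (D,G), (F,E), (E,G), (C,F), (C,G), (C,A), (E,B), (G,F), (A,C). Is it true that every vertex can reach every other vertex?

No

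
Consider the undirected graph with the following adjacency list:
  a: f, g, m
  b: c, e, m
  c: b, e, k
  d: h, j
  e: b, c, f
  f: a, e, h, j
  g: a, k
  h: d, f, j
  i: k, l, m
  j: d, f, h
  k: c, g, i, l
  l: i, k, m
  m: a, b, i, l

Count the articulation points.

1

Removing f increases the component count from 1 to 2, so f is a cut vertex.
By contrast removing c leaves 1 component; it is not a cut vertex. No other vertex is a cut vertex either.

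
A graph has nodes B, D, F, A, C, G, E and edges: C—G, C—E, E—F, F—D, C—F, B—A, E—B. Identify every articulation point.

B, C, E, F

Removing B increases the component count from 1 to 2, so B is a cut vertex.
Removing C increases the component count from 1 to 2, so C is a cut vertex.
Removing E increases the component count from 1 to 2, so E is a cut vertex.
Likewise F is a cut vertex.
By contrast removing G leaves 1 component; it is not a cut vertex. No other vertex is a cut vertex either.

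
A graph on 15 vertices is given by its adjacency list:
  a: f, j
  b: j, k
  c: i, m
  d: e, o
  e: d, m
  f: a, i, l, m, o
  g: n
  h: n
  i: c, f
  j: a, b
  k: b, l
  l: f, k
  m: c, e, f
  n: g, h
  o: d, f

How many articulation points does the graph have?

2

Removing f increases the component count from 2 to 3, so f is a cut vertex.
Removing n increases the component count from 2 to 3, so n is a cut vertex.
By contrast removing l leaves 2 components; it is not a cut vertex. No other vertex is a cut vertex either.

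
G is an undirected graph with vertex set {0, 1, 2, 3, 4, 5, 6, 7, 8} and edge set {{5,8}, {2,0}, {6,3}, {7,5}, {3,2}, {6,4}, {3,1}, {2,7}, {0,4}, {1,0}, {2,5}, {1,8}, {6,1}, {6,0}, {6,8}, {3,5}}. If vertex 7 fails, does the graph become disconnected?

No

Deleting 7 leaves 1 component (was 1) (its neighbors 2, 5 remain connected to each other), so 7 is not a cut vertex.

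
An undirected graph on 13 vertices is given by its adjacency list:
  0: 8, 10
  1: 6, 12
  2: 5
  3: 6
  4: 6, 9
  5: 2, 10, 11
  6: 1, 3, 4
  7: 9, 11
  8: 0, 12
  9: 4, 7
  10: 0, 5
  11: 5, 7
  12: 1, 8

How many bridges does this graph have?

2

The edges on the cycle 12-8-0-10-5-11-7-9-4-6-1-12 are not bridges since each lies on that cycle.
But removing 6-3 disconnects 6 from 3; removing 5-2 disconnects 5 from 2 — these are bridges.
That makes 2 bridges.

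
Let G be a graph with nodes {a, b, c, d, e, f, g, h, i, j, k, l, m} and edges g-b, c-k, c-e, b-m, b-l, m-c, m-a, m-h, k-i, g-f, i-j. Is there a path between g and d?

No

The component containing g is {a, b, c, e, f, g, h, i, j, k, l, m}, and d is not in it.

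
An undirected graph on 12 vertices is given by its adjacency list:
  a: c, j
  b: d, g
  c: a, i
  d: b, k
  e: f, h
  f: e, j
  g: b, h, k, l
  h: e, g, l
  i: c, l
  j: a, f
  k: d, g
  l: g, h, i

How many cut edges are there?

The edges on the cycle g-h-e-f-j-a-c-i-l-g are not bridges since each lies on that cycle.
Every edge lies on some cycle, so there are no bridges.

0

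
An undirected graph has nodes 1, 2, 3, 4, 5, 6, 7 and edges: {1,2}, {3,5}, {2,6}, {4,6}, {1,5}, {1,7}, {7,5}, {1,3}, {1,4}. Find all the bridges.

none

The edges on the cycle 1-3-5-1 are not bridges since each lies on that cycle.
Every edge lies on some cycle, so there are no bridges.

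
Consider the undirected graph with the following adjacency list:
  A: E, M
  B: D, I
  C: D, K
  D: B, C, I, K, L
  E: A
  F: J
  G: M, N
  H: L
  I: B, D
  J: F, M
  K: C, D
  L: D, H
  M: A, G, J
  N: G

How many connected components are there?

2

Starting from A we can reach A, E, F, G, J, M, N. That is one component of size 7.
Starting from B we can reach B, C, D, H, I, K, L. That is one component of size 7.
Total: 2 components.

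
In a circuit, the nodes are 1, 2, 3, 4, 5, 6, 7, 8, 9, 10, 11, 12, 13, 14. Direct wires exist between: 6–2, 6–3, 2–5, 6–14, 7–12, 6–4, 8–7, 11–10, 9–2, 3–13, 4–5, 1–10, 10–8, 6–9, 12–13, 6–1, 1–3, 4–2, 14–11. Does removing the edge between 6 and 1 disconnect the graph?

After removing 6–1, the path 6-3-1 still connects them, so the edge is not a bridge.

No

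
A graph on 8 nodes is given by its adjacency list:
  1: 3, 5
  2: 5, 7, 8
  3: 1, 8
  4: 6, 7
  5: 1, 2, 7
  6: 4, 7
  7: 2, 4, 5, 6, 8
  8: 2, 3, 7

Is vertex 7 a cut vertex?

Deleting 7 raises the number of components from 1 to 2, so 7 is a cut vertex.

Yes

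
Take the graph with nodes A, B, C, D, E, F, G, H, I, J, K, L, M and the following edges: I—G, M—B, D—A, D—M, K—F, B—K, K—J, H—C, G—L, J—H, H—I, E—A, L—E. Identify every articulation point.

Removing H increases the component count from 1 to 2, so H is a cut vertex.
Removing K increases the component count from 1 to 2, so K is a cut vertex.
By contrast removing B leaves 1 component; it is not a cut vertex. No other vertex is a cut vertex either.

H, K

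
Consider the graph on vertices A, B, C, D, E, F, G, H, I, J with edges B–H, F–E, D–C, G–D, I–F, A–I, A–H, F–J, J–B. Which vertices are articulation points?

D, F

Removing D increases the component count from 2 to 3, so D is a cut vertex.
Removing F increases the component count from 2 to 3, so F is a cut vertex.
By contrast removing H leaves 2 components; it is not a cut vertex. No other vertex is a cut vertex either.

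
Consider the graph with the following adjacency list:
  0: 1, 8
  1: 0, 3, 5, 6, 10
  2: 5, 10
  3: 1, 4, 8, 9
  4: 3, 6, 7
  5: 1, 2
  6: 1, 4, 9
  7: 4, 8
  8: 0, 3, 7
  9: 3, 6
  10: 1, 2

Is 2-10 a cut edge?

After removing 2-10, the path 2-5-1-10 still connects them, so the edge is not a bridge.

No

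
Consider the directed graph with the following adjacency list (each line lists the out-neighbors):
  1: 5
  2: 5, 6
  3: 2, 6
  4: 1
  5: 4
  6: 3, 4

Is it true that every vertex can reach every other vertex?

No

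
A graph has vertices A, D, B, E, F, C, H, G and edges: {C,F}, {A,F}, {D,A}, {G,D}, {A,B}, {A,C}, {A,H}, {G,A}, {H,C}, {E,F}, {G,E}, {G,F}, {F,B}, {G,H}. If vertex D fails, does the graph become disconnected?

No

Deleting D leaves 1 component (was 1) (its neighbors A, G remain connected to each other), so D is not a cut vertex.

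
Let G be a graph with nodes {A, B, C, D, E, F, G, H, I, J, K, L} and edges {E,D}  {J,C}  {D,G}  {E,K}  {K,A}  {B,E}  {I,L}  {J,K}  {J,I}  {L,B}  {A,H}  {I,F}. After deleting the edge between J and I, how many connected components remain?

J and I are still connected via J-K-E-B-L-I, so the component count stays at 1.

1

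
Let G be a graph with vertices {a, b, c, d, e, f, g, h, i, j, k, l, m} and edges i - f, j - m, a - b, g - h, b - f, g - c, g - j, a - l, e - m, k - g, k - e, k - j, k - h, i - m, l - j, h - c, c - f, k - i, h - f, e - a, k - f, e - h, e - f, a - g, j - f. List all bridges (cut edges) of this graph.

none

The edges on the cycle e-a-g-h-f-e are not bridges since each lies on that cycle.
Every edge lies on some cycle, so there are no bridges.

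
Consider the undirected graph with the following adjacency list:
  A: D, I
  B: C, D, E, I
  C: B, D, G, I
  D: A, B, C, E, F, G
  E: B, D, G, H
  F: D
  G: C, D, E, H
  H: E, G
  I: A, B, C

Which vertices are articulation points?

D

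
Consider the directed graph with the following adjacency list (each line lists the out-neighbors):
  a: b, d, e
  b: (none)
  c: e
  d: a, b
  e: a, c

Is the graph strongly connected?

No

There is no directed path from b to e, so the graph is not strongly connected.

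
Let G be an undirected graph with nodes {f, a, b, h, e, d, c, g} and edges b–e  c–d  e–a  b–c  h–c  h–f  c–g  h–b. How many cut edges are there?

The edges on the cycle h-b-c-h are not bridges since each lies on that cycle.
But removing e–a disconnects e from a; removing c–d disconnects c from d; removing c–g disconnects c from g; removing h–f disconnects h from f — these are bridges.
In total 5 edges are bridges.

5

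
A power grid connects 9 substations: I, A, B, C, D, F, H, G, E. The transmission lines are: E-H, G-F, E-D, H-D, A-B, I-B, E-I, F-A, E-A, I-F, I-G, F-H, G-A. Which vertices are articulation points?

Removing A, for instance, still leaves 2 components. No single vertex removal increases the component count — the graph has no articulation points.

none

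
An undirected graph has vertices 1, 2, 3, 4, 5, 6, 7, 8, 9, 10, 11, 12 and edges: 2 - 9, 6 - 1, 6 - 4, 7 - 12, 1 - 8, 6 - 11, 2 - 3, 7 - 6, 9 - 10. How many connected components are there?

5 is isolated — a component by itself.
Starting from 2 we can reach 2, 3, 9, 10. That is one component of size 4.
Starting from 1 we can reach 1, 4, 6, 7, 8, 11, 12. That is one component of size 7.
Total: 3 components.

3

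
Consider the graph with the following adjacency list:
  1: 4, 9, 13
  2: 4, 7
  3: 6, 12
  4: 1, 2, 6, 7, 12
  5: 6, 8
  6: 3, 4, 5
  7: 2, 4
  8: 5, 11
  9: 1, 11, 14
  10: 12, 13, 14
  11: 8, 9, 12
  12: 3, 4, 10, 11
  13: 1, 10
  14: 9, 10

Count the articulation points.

1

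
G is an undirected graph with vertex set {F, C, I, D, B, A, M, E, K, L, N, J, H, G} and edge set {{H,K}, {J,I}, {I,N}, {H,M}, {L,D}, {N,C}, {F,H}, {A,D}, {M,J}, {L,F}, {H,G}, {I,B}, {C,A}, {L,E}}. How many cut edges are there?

4

The edges on the cycle L-F-H-M-J-I-N-C-A-D-L are not bridges since each lies on that cycle.
But removing B—I disconnects B from I; removing H—K disconnects H from K; removing H—G disconnects H from G; removing L—E disconnects L from E — these are bridges.
That makes 4 bridges.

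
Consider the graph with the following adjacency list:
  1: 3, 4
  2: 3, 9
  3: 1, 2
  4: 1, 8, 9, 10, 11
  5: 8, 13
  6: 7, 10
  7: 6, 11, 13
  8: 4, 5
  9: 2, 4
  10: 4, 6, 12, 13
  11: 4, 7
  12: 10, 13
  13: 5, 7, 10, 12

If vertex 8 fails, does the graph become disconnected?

No

Deleting 8 leaves 1 component (was 1) (its neighbors 4, 5 remain connected to each other), so 8 is not a cut vertex.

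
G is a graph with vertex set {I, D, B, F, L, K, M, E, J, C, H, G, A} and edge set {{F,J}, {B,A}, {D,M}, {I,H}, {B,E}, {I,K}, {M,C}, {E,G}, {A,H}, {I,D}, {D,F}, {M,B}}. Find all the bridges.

The edges on the cycle I-D-M-B-A-H-I are not bridges since each lies on that cycle.
But removing M—C disconnects M from C; removing D—F disconnects D from F; removing B—E disconnects B from E; removing J—F disconnects J from F — these are bridges.
In total 6 edges are bridges.

B-E, C-M, D-F, E-G, F-J, I-K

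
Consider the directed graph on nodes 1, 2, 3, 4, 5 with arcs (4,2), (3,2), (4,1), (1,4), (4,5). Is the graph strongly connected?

No

There is no directed path from 5 to 2, so the graph is not strongly connected.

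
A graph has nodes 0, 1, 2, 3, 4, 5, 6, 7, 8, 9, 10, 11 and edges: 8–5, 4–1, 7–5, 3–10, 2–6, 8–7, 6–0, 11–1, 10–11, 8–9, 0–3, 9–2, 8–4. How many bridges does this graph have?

0

The edges on the cycle 8-7-5-8 are not bridges since each lies on that cycle.
Every edge lies on some cycle, so there are no bridges.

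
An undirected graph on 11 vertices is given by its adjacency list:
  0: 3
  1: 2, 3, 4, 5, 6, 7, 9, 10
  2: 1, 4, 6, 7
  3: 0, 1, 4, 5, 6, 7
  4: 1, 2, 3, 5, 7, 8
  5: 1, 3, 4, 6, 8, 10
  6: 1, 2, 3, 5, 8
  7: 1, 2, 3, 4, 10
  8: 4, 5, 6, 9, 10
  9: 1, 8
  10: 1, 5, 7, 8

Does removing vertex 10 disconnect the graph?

No

Deleting 10 leaves 1 component (was 1) (its neighbors 1, 5, 7, 8 remain connected to each other), so 10 is not a cut vertex.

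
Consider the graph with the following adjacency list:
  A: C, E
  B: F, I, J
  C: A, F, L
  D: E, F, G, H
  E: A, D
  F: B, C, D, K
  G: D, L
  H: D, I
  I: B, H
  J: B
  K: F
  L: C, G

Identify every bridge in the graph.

The edges on the cycle D-F-B-I-H-D are not bridges since each lies on that cycle.
But removing K-F disconnects K from F; removing J-B disconnects J from B — these are bridges.

B-J, F-K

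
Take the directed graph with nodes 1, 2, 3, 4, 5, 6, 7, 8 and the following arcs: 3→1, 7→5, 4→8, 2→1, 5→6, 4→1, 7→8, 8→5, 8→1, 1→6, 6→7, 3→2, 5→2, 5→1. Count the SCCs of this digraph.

{1, 2, 5, 6, 7, 8} are all mutually reachable — one SCC of size 6.
{4} is an SCC by itself.
{3} is an SCC by itself.
That gives 3 strongly connected components.

3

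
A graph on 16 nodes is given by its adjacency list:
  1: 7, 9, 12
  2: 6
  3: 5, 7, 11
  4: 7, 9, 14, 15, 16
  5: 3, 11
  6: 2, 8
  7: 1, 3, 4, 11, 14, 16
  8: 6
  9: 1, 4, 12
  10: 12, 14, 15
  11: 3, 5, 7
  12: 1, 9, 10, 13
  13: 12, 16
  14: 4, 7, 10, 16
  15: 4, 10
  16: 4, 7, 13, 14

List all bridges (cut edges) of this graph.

The edges on the cycle 7-11-5-3-7 are not bridges since each lies on that cycle.
But removing 2-6 disconnects 2 from 6; removing 6-8 disconnects 6 from 8 — these are bridges.

2-6, 6-8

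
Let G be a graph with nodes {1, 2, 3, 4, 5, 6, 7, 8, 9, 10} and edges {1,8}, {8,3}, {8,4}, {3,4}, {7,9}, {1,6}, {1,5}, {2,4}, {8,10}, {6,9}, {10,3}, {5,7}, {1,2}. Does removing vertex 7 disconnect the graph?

No

Deleting 7 leaves 1 component (was 1) (its neighbors 5, 9 remain connected to each other), so 7 is not a cut vertex.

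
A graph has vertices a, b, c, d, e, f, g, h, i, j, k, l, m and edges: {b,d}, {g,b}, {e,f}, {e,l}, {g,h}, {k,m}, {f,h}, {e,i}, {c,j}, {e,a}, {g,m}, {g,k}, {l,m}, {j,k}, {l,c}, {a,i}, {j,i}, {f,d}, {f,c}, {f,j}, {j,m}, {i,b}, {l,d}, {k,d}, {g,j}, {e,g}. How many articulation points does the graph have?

0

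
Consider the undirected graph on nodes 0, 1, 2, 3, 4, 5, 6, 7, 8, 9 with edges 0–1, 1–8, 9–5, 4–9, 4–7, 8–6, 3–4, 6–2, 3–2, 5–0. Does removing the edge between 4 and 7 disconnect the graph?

Yes

Removing 4–7 leaves no path between 4 and 7: the component count goes from 1 to 2. So it is a bridge.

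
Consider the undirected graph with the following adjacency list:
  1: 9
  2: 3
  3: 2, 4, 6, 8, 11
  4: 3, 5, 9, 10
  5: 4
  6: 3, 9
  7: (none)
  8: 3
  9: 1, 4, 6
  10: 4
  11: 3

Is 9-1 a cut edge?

Removing 9-1 leaves no path between 9 and 1: the component count goes from 2 to 3. So it is a bridge.

Yes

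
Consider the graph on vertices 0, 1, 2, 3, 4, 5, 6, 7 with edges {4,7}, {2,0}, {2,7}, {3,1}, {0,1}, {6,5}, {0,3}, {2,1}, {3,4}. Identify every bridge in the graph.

5-6

The edges on the cycle 2-0-3-4-7-2 are not bridges since each lies on that cycle.
But removing 6 - 5 disconnects 6 from 5 — this is a bridge.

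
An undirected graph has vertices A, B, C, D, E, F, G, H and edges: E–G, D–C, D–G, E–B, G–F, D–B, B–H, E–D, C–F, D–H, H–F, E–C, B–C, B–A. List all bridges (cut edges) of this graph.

A-B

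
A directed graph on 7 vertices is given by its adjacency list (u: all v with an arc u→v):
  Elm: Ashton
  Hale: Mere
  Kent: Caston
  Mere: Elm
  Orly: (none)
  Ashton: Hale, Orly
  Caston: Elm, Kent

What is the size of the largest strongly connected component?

4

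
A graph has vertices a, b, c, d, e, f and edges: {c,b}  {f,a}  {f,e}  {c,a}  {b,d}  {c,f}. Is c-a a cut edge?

No

After removing c-a, the path c-f-a still connects them, so the edge is not a bridge.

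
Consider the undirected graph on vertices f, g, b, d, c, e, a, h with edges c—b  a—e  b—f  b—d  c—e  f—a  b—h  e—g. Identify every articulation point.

b, e

Removing b increases the component count from 1 to 3, so b is a cut vertex.
Removing e increases the component count from 1 to 2, so e is a cut vertex.
By contrast removing h leaves 1 component; it is not a cut vertex. No other vertex is a cut vertex either.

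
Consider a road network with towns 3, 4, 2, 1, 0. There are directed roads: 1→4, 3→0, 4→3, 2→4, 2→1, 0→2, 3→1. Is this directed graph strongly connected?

From 1 we can reach every vertex (0, 1, 2, 3, 4), and every vertex can reach 1 (0, 1, 2, 3, 4). So the whole graph is one strongly connected component.

Yes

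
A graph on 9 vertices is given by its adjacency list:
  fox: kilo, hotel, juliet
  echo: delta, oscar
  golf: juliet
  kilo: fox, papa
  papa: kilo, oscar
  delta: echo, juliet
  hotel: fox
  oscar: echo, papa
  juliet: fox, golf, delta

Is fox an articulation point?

Deleting fox raises the number of components from 1 to 2, so fox is a cut vertex.

Yes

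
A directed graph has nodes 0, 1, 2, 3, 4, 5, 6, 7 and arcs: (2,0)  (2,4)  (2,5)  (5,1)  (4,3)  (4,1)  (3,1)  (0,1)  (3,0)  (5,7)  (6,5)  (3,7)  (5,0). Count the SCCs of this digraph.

8

{6} is an SCC by itself.
{7} is an SCC by itself.
{3} is an SCC by itself.
{5} is an SCC by itself.
{4} is an SCC by itself.
(and 3 more singleton SCCs)
That gives 8 strongly connected components.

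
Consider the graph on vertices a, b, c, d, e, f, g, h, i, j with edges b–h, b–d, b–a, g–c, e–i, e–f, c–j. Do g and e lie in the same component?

No

The component containing g is {c, g, j}, and e is not in it.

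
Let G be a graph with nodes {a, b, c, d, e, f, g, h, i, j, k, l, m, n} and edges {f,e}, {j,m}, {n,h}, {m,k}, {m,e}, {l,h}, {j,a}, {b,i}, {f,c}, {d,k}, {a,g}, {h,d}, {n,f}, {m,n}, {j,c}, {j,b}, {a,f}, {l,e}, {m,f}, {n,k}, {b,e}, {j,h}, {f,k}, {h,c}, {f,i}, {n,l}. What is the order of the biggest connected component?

Starting from a we can reach a, b, c, d, e, f, g, h, i, j, k, l, m, n. That is one component of size 14.
The largest has 14 vertices.

14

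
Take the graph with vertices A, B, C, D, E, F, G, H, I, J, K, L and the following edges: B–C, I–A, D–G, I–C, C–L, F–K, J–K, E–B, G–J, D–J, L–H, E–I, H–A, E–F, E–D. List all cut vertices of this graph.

Removing E increases the component count from 1 to 2, so E is a cut vertex.
By contrast removing F leaves 1 component; it is not a cut vertex. No other vertex is a cut vertex either.

E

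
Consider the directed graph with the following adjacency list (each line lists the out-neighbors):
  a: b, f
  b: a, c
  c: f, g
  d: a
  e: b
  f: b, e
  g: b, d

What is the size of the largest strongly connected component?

7

{a, b, c, d, e, f, g} are all mutually reachable — one SCC of size 7.
The largest has 7 vertices.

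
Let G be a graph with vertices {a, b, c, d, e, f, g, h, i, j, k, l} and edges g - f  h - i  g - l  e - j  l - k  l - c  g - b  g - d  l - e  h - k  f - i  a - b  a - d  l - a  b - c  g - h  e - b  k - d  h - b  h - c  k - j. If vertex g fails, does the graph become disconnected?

No

Deleting g leaves 1 component (was 1) (its neighbors b, d, f, h, l remain connected to each other), so g is not a cut vertex.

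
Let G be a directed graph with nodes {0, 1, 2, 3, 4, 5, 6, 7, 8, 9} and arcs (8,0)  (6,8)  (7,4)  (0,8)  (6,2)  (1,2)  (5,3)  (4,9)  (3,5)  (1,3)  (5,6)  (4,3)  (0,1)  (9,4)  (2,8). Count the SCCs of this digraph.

{0, 1, 2, 3, 5, 6, 8} are all mutually reachable — one SCC of size 7.
{4, 9} are all mutually reachable — one SCC of size 2.
{7} is an SCC by itself.
That gives 3 strongly connected components.

3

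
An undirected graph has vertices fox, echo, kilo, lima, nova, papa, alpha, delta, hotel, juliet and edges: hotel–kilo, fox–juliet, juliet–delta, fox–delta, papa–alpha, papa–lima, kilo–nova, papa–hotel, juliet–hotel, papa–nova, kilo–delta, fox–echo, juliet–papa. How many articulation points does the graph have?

2

Removing fox increases the component count from 1 to 2, so fox is a cut vertex.
Removing papa increases the component count from 1 to 3, so papa is a cut vertex.
By contrast removing lima leaves 1 component; it is not a cut vertex. No other vertex is a cut vertex either.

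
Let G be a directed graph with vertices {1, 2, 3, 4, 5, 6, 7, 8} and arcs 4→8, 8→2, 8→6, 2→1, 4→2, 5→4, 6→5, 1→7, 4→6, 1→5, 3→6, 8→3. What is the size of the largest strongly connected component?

7

{1, 2, 3, 4, 5, 6, 8} are all mutually reachable — one SCC of size 7.
{7} is an SCC by itself.
The largest has 7 vertices.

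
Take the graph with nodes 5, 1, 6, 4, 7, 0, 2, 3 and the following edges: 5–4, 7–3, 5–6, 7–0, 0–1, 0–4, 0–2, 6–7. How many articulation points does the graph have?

2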